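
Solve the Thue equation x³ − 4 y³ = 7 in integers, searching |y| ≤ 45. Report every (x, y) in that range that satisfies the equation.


The equation is x³ - 4y³ = 7. For fixed y, x³ = 4·y³ + 7, so a solution requires the RHS to be a perfect cube.
Strategy: iterate y from -45 to 45, compute RHS = 4·y³ + 7, and check whether it is a (positive or negative) perfect cube.
Check small values of y:
  y = 0: RHS = 7 is not a perfect cube.
  y = 1: RHS = 11 is not a perfect cube.
  y = -1: RHS = 3 is not a perfect cube.
  y = 2: RHS = 39 is not a perfect cube.
  y = -2: RHS = -25 is not a perfect cube.
  y = 3: RHS = 115 is not a perfect cube.
  y = -3: RHS = -101 is not a perfect cube.
Continuing the search up to |y| = 45 finds no solutions either.
No (x, y) in the scanned range satisfies the equation.

No integer solutions with |y| ≤ 45.


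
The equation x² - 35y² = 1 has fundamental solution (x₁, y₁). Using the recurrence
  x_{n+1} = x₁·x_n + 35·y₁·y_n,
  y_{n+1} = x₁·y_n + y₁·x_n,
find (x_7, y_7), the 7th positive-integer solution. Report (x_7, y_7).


Step 1: Find the fundamental solution (x₁, y₁) of x² - 35y² = 1.
  Expand √35 as a continued fraction. a₀ = ⌊√35⌋ = 5; iterate m_{k+1} = d_k·a_k − m_k, d_{k+1} = (35 − m_{k+1}²)/d_k, a_{k+1} = ⌊(a₀ + m_{k+1})/d_{k+1}⌋ (starting m₀ = 0, d₀ = 1), with convergents p_k = a_k·p_{k-1} + p_{k-2}, q_k = a_k·q_{k-1} + q_{k-2} (p₋₁ = 1, q₋₁ = 0):
  k = 0: a₀ = 5; p₀/q₀ = 5/1; p₀² − 35·q₀² = 25 − 35 = -10.
  k = 1: m = 5, d = 10, a = ⌊(5 + 5)/10⌋ = 1; p/q = (1·5 + 1)/(1·1 + 0) = 6/1; p² − 35·q² = 36 − 35 = 1.
  The first convergent with p² − 35·q² = 1 gives the fundamental solution (x₁, y₁) = (6, 1).
Step 2: Apply the recurrence (x_{n+1}, y_{n+1}) = (x₁x_n + 35y₁y_n, x₁y_n + y₁x_n) repeatedly.
  From (x_1, y_1) = (6, 1): x_2 = 6·6 + 35·1·1 = 71; y_2 = 6·1 + 1·6 = 12.
  From (x_2, y_2) = (71, 12): x_3 = 6·71 + 35·1·12 = 846; y_3 = 6·12 + 1·71 = 143.
  From (x_3, y_3) = (846, 143): x_4 = 6·846 + 35·1·143 = 10081; y_4 = 6·143 + 1·846 = 1704.
  From (x_4, y_4) = (10081, 1704): x_5 = 6·10081 + 35·1·1704 = 120126; y_5 = 6·1704 + 1·10081 = 20305.
  From (x_5, y_5) = (120126, 20305): x_6 = 6·120126 + 35·1·20305 = 1431431; y_6 = 6·20305 + 1·120126 = 241956.
  From (x_6, y_6) = (1431431, 241956): x_7 = 6·1431431 + 35·1·241956 = 17057046; y_7 = 6·241956 + 1·1431431 = 2883167.
Step 3: Verify x_7² - 35·y_7² = 290942818246116 - 290942818246115 = 1 (should be 1). ✓

(x_1, y_1) = (6, 1); (x_7, y_7) = (17057046, 2883167).


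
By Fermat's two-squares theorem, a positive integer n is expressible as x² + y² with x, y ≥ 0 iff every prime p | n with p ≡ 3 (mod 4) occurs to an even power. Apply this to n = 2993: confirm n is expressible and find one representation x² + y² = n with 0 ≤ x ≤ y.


Step 1: Factor n = 2993 = 41 · 73.
Step 2: Check the mod-4 condition on each prime factor: 41 ≡ 1 (mod 4), exponent 1; 73 ≡ 1 (mod 4), exponent 1.
All primes ≡ 3 (mod 4) appear to even exponent (or don't appear), so by the two-squares theorem n IS expressible as a sum of two squares.
Step 3: Build a representation. Here n = 41 · 73 is a product of primes ≡ 1 (mod 4). Each prime p ≡ 1 (mod 4) is itself a sum of two squares; find a² by testing p − a² for a perfect square:
  41: 41 − 1² = 40, 41 − 2² = 37, 41 − 3² = 32, 41 − 4² = 25 = 5² ⇒ 41 = 4² + 5².
  73: 73 − 1² = 72, 73 − 2² = 69, 73 − 3² = 64 = 8² ⇒ 73 = 3² + 8².
  Combine using the Brahmagupta–Fibonacci identity (a² + b²)(c² + d²) = (ac − bd)² + (ad + bc)² = (ac + bd)² + (ad − bc)²:
  41 · 73 = 2993: from (4² + 5²)(3² + 8²), take (4·3 − 5·8, 4·8 + 5·3) = (12 − 40, 32 + 15) = (-28, 47); dropping signs (only squares matter) gives (28, 47); check 28² + 47² = 784 + 2209 = 2993 ✓.
Step 4: Order so x ≤ y and verify: 28² + 47² = 784 + 2209 = 2993 = n. ✓

n = 2993 = 28² + 47² (one valid representation with x ≤ y).


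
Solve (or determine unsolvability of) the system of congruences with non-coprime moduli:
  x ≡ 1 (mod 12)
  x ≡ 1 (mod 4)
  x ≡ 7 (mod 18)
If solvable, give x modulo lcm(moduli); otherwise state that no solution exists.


Moduli 12, 4, 18 are not pairwise coprime, so CRT works modulo lcm(m_i) when all pairwise compatibility conditions hold.
Pairwise compatibility: gcd(m_i, m_j) must divide a_i - a_j for every pair.
Merge one congruence at a time:
  Start: x ≡ 1 (mod 12).
  Combine with x ≡ 1 (mod 4): gcd(12, 4) = 4; 1 - 1 = 0, which IS divisible by 4, so compatible.
    Write x = 1 + 12·t and substitute into x ≡ 1 (mod 4): 12·t ≡ 1 − 1 = 0 (mod 4).
    Divide the congruence (and modulus) by g = 4: 3·t ≡ 0 (mod 1).
    Modulo 1 every t works; take t = 0.
    Then x = 1 + 12·0 = 1, valid modulo lcm(12, 4) = 12: x ≡ 1 (mod 12).
  Combine with x ≡ 7 (mod 18): gcd(12, 18) = 6; 7 - 1 = 6, which IS divisible by 6, so compatible.
    Write x = 1 + 12·t and substitute into x ≡ 7 (mod 18): 12·t ≡ 7 − 1 = 6 (mod 18).
    Divide the congruence (and modulus) by g = 6: 2·t ≡ 1 (mod 3).
    The inverse of 2 mod 3 is 2 (since 2·2 = 4 = 1·3 + 1), so t ≡ 2·1 = 2 ≡ 2 (mod 3).
    Then x = 1 + 12·2 = 25, valid modulo lcm(12, 18) = 36: x ≡ 25 (mod 36).
Verify: 25 mod 12 = 1, 25 mod 4 = 1, 25 mod 18 = 7.

x ≡ 25 (mod 36).


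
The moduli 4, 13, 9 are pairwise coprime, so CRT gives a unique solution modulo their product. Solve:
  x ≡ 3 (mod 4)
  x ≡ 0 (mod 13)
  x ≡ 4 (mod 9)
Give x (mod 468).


Moduli 4, 13, 9 are pairwise coprime; by CRT there is a unique solution modulo M = 4 · 13 · 9 = 468.
Solve pairwise, accumulating the modulus:
  Start with x ≡ 3 (mod 4).
  Combine with x ≡ 0 (mod 13): since gcd(4, 13) = 1, we get a unique residue mod 52.
    Write x = 3 + 4·t and substitute into x ≡ 0 (mod 13): 4·t ≡ 0 − 3 = -3 (mod 13).
    Reduce coefficients mod 13: 4·t ≡ 10 (mod 13).
    The inverse of 4 mod 13 is 10 (since 4·10 = 40 = 3·13 + 1), so t ≡ 10·10 = 100 ≡ 9 (mod 13).
    Then x = 3 + 4·9 = 39, valid modulo lcm(4, 13) = 52: x ≡ 39 (mod 52).
  Combine with x ≡ 4 (mod 9): since gcd(52, 9) = 1, we get a unique residue mod 468.
    Write x = 39 + 52·t and substitute into x ≡ 4 (mod 9): 52·t ≡ 4 − 39 = -35 (mod 9).
    Reduce coefficients mod 9: 7·t ≡ 1 (mod 9).
    The inverse of 7 mod 9 is 4 (since 7·4 = 28 = 3·9 + 1), so t ≡ 4·1 = 4 ≡ 4 (mod 9).
    Then x = 39 + 52·4 = 247, valid modulo lcm(52, 9) = 468: x ≡ 247 (mod 468).
Verify: 247 mod 4 = 3 ✓, 247 mod 13 = 0 ✓, 247 mod 9 = 4 ✓.

x ≡ 247 (mod 468).


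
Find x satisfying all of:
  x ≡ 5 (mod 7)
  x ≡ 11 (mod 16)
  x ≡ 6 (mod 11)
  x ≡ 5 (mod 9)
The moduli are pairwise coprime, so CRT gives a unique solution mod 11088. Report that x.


Product of moduli M = 7 · 16 · 11 · 9 = 11088.
Merge one congruence at a time:
  Start: x ≡ 5 (mod 7).
  Combine with x ≡ 11 (mod 16); new modulus lcm = 112.
    Write x = 5 + 7·t and substitute into x ≡ 11 (mod 16): 7·t ≡ 11 − 5 = 6 (mod 16).
    The inverse of 7 mod 16 is 7 (since 7·7 = 49 = 3·16 + 1), so t ≡ 7·6 = 42 ≡ 10 (mod 16).
    Then x = 5 + 7·10 = 75, valid modulo lcm(7, 16) = 112: x ≡ 75 (mod 112).
  Combine with x ≡ 6 (mod 11); new modulus lcm = 1232.
    Write x = 75 + 112·t and substitute into x ≡ 6 (mod 11): 112·t ≡ 6 − 75 = -69 (mod 11).
    Reduce coefficients mod 11: 2·t ≡ 8 (mod 11).
    The inverse of 2 mod 11 is 6 (since 2·6 = 12 = 1·11 + 1), so t ≡ 6·8 = 48 ≡ 4 (mod 11).
    Then x = 75 + 112·4 = 523, valid modulo lcm(112, 11) = 1232: x ≡ 523 (mod 1232).
  Combine with x ≡ 5 (mod 9); new modulus lcm = 11088.
    Write x = 523 + 1232·t and substitute into x ≡ 5 (mod 9): 1232·t ≡ 5 − 523 = -518 (mod 9).
    Reduce coefficients mod 9: 8·t ≡ 4 (mod 9).
    The inverse of 8 mod 9 is 8 (since 8·8 = 64 = 7·9 + 1), so t ≡ 8·4 = 32 ≡ 5 (mod 9).
    Then x = 523 + 1232·5 = 6683, valid modulo lcm(1232, 9) = 11088: x ≡ 6683 (mod 11088).
Verify against each original: 6683 mod 7 = 5, 6683 mod 16 = 11, 6683 mod 11 = 6, 6683 mod 9 = 5.

x ≡ 6683 (mod 11088).


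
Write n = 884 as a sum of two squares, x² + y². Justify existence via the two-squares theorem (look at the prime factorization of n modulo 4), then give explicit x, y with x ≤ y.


Step 1: Factor n = 884 = 2^2 · 13 · 17.
Step 2: Check the mod-4 condition on each prime factor: 2 = 2 (special); 13 ≡ 1 (mod 4), exponent 1; 17 ≡ 1 (mod 4), exponent 1.
All primes ≡ 3 (mod 4) appear to even exponent (or don't appear), so by the two-squares theorem n IS expressible as a sum of two squares.
Step 3: Build a representation. Group n = k² · m with k = 2 and m = 13 · 17 = 221 (a product of primes ≡ 1 (mod 4)); a representation of m scales to one of n via (k·x)² + (k·y)² = k²(x² + y²). Each prime p ≡ 1 (mod 4) is itself a sum of two squares; find a² by testing p − a² for a perfect square:
  13: 13 − 1² = 12, 13 − 2² = 9 = 3² ⇒ 13 = 2² + 3².
  17: 17 − 1² = 16 = 4² ⇒ 17 = 1² + 4².
  Combine using the Brahmagupta–Fibonacci identity (a² + b²)(c² + d²) = (ac − bd)² + (ad + bc)² = (ac + bd)² + (ad − bc)²:
  13 · 17 = 221: from (2² + 3²)(1² + 4²), take (2·1 − 3·4, 2·4 + 3·1) = (2 − 12, 8 + 3) = (-10, 11); dropping signs (only squares matter) gives (10, 11); check 10² + 11² = 100 + 121 = 221 ✓.
  Scale by k = 2: (2·10, 2·11) = (20, 22).
Step 4: Order so x ≤ y and verify: 20² + 22² = 400 + 484 = 884 = n. ✓

n = 884 = 20² + 22² (one valid representation with x ≤ y).


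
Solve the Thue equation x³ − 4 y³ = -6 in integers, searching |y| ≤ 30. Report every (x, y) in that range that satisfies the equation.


The equation is x³ - 4y³ = -6. For fixed y, x³ = 4·y³ − 6, so a solution requires the RHS to be a perfect cube.
Strategy: iterate y from -30 to 30, compute RHS = 4·y³ − 6, and check whether it is a (positive or negative) perfect cube.
Check small values of y:
  y = 0: RHS = -6 is not a perfect cube.
  y = 1: RHS = -2 is not a perfect cube.
  y = -1: RHS = -10 is not a perfect cube.
  y = 2: RHS = 26 is not a perfect cube.
  y = -2: RHS = -38 is not a perfect cube.
  y = 3: RHS = 102 is not a perfect cube.
  y = -3: RHS = -114 is not a perfect cube.
Continuing the search up to |y| = 30 finds no solutions either.
No (x, y) in the scanned range satisfies the equation.

No integer solutions with |y| ≤ 30.


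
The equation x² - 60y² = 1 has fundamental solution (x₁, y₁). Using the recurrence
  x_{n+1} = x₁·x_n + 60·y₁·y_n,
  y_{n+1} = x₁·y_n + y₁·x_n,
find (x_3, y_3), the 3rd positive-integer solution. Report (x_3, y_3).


Step 1: Find the fundamental solution (x₁, y₁) of x² - 60y² = 1.
  Expand √60 as a continued fraction. a₀ = ⌊√60⌋ = 7; iterate m_{k+1} = d_k·a_k − m_k, d_{k+1} = (60 − m_{k+1}²)/d_k, a_{k+1} = ⌊(a₀ + m_{k+1})/d_{k+1}⌋ (starting m₀ = 0, d₀ = 1), with convergents p_k = a_k·p_{k-1} + p_{k-2}, q_k = a_k·q_{k-1} + q_{k-2} (p₋₁ = 1, q₋₁ = 0):
  k = 0: a₀ = 7; p₀/q₀ = 7/1; p₀² − 60·q₀² = 49 − 60 = -11.
  k = 1: m = 7, d = 11, a = ⌊(7 + 7)/11⌋ = 1; p/q = (1·7 + 1)/(1·1 + 0) = 8/1; p² − 60·q² = 64 − 60 = 4.
  k = 2: m = 4, d = 4, a = ⌊(7 + 4)/4⌋ = 2; p/q = (2·8 + 7)/(2·1 + 1) = 23/3; p² − 60·q² = 529 − 540 = -11.
  k = 3: m = 4, d = 11, a = ⌊(7 + 4)/11⌋ = 1; p/q = (1·23 + 8)/(1·3 + 1) = 31/4; p² − 60·q² = 961 − 960 = 1.
  The first convergent with p² − 60·q² = 1 gives the fundamental solution (x₁, y₁) = (31, 4).
Step 2: Apply the recurrence (x_{n+1}, y_{n+1}) = (x₁x_n + 60y₁y_n, x₁y_n + y₁x_n) repeatedly.
  From (x_1, y_1) = (31, 4): x_2 = 31·31 + 60·4·4 = 1921; y_2 = 31·4 + 4·31 = 248.
  From (x_2, y_2) = (1921, 248): x_3 = 31·1921 + 60·4·248 = 119071; y_3 = 31·248 + 4·1921 = 15372.
Step 3: Verify x_3² - 60·y_3² = 14177903041 - 14177903040 = 1 (should be 1). ✓

(x_1, y_1) = (31, 4); (x_3, y_3) = (119071, 15372).


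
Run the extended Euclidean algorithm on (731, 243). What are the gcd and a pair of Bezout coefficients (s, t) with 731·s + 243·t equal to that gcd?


Euclidean algorithm on (731, 243) — divide until remainder is 0:
  731 = 3 · 243 + 2
  243 = 121 · 2 + 1
  2 = 2 · 1 + 0
gcd(731, 243) = 1.
Track Bezout coefficients alongside the remainders: start with r₀ = 731 = a·1 + b·0 (s = 1, t = 0) and r₁ = 243 = a·0 + b·1 (s = 0, t = 1); each new remainder r_{k+1} = r_{k-1} − q_k·r_k inherits s_{k+1} = s_{k-1} − q_k·s_k, t_{k+1} = t_{k-1} − q_k·t_k, so r_k = a·s_k + b·t_k at every step:
  q = 3: r = 2, s = 1 − 3·0 = 1, t = 0 − 3·1 = -3  (check: 731·1 + 243·(-3) = 2)
  q = 121: r = 1, s = 0 − 121·1 = -121, t = 1 − 121·(-3) = 364  (check: 731·(-121) + 243·364 = 1)
The row with r = 1 (the gcd) gives the Bezout coefficients s = -121, t = 364.
Result: 731 · (-121) + 243 · (364) = 1.

gcd(731, 243) = 1; s = -121, t = 364 (check: 731·(-121) + 243·364 = 1).


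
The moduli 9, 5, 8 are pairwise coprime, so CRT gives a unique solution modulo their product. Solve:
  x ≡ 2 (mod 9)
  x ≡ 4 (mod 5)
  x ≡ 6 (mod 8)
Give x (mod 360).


Moduli 9, 5, 8 are pairwise coprime; by CRT there is a unique solution modulo M = 9 · 5 · 8 = 360.
Solve pairwise, accumulating the modulus:
  Start with x ≡ 2 (mod 9).
  Combine with x ≡ 4 (mod 5): since gcd(9, 5) = 1, we get a unique residue mod 45.
    Write x = 2 + 9·t and substitute into x ≡ 4 (mod 5): 9·t ≡ 4 − 2 = 2 (mod 5).
    Reduce coefficients mod 5: 4·t ≡ 2 (mod 5).
    The inverse of 4 mod 5 is 4 (since 4·4 = 16 = 3·5 + 1), so t ≡ 4·2 = 8 ≡ 3 (mod 5).
    Then x = 2 + 9·3 = 29, valid modulo lcm(9, 5) = 45: x ≡ 29 (mod 45).
  Combine with x ≡ 6 (mod 8): since gcd(45, 8) = 1, we get a unique residue mod 360.
    Write x = 29 + 45·t and substitute into x ≡ 6 (mod 8): 45·t ≡ 6 − 29 = -23 (mod 8).
    Reduce coefficients mod 8: 5·t ≡ 1 (mod 8).
    The inverse of 5 mod 8 is 5 (since 5·5 = 25 = 3·8 + 1), so t ≡ 5·1 = 5 ≡ 5 (mod 8).
    Then x = 29 + 45·5 = 254, valid modulo lcm(45, 8) = 360: x ≡ 254 (mod 360).
Verify: 254 mod 9 = 2 ✓, 254 mod 5 = 4 ✓, 254 mod 8 = 6 ✓.

x ≡ 254 (mod 360).


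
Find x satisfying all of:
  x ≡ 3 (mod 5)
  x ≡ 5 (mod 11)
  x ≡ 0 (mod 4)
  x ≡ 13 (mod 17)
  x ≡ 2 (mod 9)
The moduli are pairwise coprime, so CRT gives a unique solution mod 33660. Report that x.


Product of moduli M = 5 · 11 · 4 · 17 · 9 = 33660.
Merge one congruence at a time:
  Start: x ≡ 3 (mod 5).
  Combine with x ≡ 5 (mod 11); new modulus lcm = 55.
    Write x = 3 + 5·t and substitute into x ≡ 5 (mod 11): 5·t ≡ 5 − 3 = 2 (mod 11).
    The inverse of 5 mod 11 is 9 (since 5·9 = 45 = 4·11 + 1), so t ≡ 9·2 = 18 ≡ 7 (mod 11).
    Then x = 3 + 5·7 = 38, valid modulo lcm(5, 11) = 55: x ≡ 38 (mod 55).
  Combine with x ≡ 0 (mod 4); new modulus lcm = 220.
    Write x = 38 + 55·t and substitute into x ≡ 0 (mod 4): 55·t ≡ 0 − 38 = -38 (mod 4).
    Reduce coefficients mod 4: 3·t ≡ 2 (mod 4).
    The inverse of 3 mod 4 is 3 (since 3·3 = 9 = 2·4 + 1), so t ≡ 3·2 = 6 ≡ 2 (mod 4).
    Then x = 38 + 55·2 = 148, valid modulo lcm(55, 4) = 220: x ≡ 148 (mod 220).
  Combine with x ≡ 13 (mod 17); new modulus lcm = 3740.
    Write x = 148 + 220·t and substitute into x ≡ 13 (mod 17): 220·t ≡ 13 − 148 = -135 (mod 17).
    Reduce coefficients mod 17: 16·t ≡ 1 (mod 17).
    The inverse of 16 mod 17 is 16 (since 16·16 = 256 = 15·17 + 1), so t ≡ 16·1 = 16 ≡ 16 (mod 17).
    Then x = 148 + 220·16 = 3668, valid modulo lcm(220, 17) = 3740: x ≡ 3668 (mod 3740).
  Combine with x ≡ 2 (mod 9); new modulus lcm = 33660.
    Write x = 3668 + 3740·t and substitute into x ≡ 2 (mod 9): 3740·t ≡ 2 − 3668 = -3666 (mod 9).
    Reduce coefficients mod 9: 5·t ≡ 6 (mod 9).
    The inverse of 5 mod 9 is 2 (since 5·2 = 10 = 1·9 + 1), so t ≡ 2·6 = 12 ≡ 3 (mod 9).
    Then x = 3668 + 3740·3 = 14888, valid modulo lcm(3740, 9) = 33660: x ≡ 14888 (mod 33660).
Verify against each original: 14888 mod 5 = 3, 14888 mod 11 = 5, 14888 mod 4 = 0, 14888 mod 17 = 13, 14888 mod 9 = 2.

x ≡ 14888 (mod 33660).


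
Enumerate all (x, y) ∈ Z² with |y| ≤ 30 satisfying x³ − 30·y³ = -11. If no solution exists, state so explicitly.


The equation is x³ - 30y³ = -11. For fixed y, x³ = 30·y³ − 11, so a solution requires the RHS to be a perfect cube.
Strategy: iterate y from -30 to 30, compute RHS = 30·y³ − 11, and check whether it is a (positive or negative) perfect cube.
Check small values of y:
  y = 0: RHS = -11 is not a perfect cube.
  y = 1: RHS = 19 is not a perfect cube.
  y = -1: RHS = -41 is not a perfect cube.
  y = 2: RHS = 229 is not a perfect cube.
  y = -2: RHS = -251 is not a perfect cube.
  y = 3: RHS = 799 is not a perfect cube.
  y = -3: RHS = -821 is not a perfect cube.
Continuing the search up to |y| = 30 finds no solutions either.
No (x, y) in the scanned range satisfies the equation.

No integer solutions with |y| ≤ 30.


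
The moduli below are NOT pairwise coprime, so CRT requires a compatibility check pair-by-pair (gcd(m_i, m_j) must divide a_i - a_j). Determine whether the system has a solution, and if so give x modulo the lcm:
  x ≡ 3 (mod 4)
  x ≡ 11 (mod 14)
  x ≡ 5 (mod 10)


Moduli 4, 14, 10 are not pairwise coprime, so CRT works modulo lcm(m_i) when all pairwise compatibility conditions hold.
Pairwise compatibility: gcd(m_i, m_j) must divide a_i - a_j for every pair.
Merge one congruence at a time:
  Start: x ≡ 3 (mod 4).
  Combine with x ≡ 11 (mod 14): gcd(4, 14) = 2; 11 - 3 = 8, which IS divisible by 2, so compatible.
    Write x = 3 + 4·t and substitute into x ≡ 11 (mod 14): 4·t ≡ 11 − 3 = 8 (mod 14).
    Divide the congruence (and modulus) by g = 2: 2·t ≡ 4 (mod 7).
    The inverse of 2 mod 7 is 4 (since 2·4 = 8 = 1·7 + 1), so t ≡ 4·4 = 16 ≡ 2 (mod 7).
    Then x = 3 + 4·2 = 11, valid modulo lcm(4, 14) = 28: x ≡ 11 (mod 28).
  Combine with x ≡ 5 (mod 10): gcd(28, 10) = 2; 5 - 11 = -6, which IS divisible by 2, so compatible.
    Write x = 11 + 28·t and substitute into x ≡ 5 (mod 10): 28·t ≡ 5 − 11 = -6 (mod 10).
    Divide the congruence (and modulus) by g = 2: 14·t ≡ -3 (mod 5).
    Reduce coefficients mod 5: 4·t ≡ 2 (mod 5).
    The inverse of 4 mod 5 is 4 (since 4·4 = 16 = 3·5 + 1), so t ≡ 4·2 = 8 ≡ 3 (mod 5).
    Then x = 11 + 28·3 = 95, valid modulo lcm(28, 10) = 140: x ≡ 95 (mod 140).
Verify: 95 mod 4 = 3, 95 mod 14 = 11, 95 mod 10 = 5.

x ≡ 95 (mod 140).


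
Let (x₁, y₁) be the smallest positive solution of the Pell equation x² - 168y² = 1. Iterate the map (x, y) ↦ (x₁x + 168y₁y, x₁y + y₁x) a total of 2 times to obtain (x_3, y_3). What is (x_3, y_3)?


Step 1: Find the fundamental solution (x₁, y₁) of x² - 168y² = 1.
  Expand √168 as a continued fraction. a₀ = ⌊√168⌋ = 12; iterate m_{k+1} = d_k·a_k − m_k, d_{k+1} = (168 − m_{k+1}²)/d_k, a_{k+1} = ⌊(a₀ + m_{k+1})/d_{k+1}⌋ (starting m₀ = 0, d₀ = 1), with convergents p_k = a_k·p_{k-1} + p_{k-2}, q_k = a_k·q_{k-1} + q_{k-2} (p₋₁ = 1, q₋₁ = 0):
  k = 0: a₀ = 12; p₀/q₀ = 12/1; p₀² − 168·q₀² = 144 − 168 = -24.
  k = 1: m = 12, d = 24, a = ⌊(12 + 12)/24⌋ = 1; p/q = (1·12 + 1)/(1·1 + 0) = 13/1; p² − 168·q² = 169 − 168 = 1.
  The first convergent with p² − 168·q² = 1 gives the fundamental solution (x₁, y₁) = (13, 1).
Step 2: Apply the recurrence (x_{n+1}, y_{n+1}) = (x₁x_n + 168y₁y_n, x₁y_n + y₁x_n) repeatedly.
  From (x_1, y_1) = (13, 1): x_2 = 13·13 + 168·1·1 = 337; y_2 = 13·1 + 1·13 = 26.
  From (x_2, y_2) = (337, 26): x_3 = 13·337 + 168·1·26 = 8749; y_3 = 13·26 + 1·337 = 675.
Step 3: Verify x_3² - 168·y_3² = 76545001 - 76545000 = 1 (should be 1). ✓

(x_1, y_1) = (13, 1); (x_3, y_3) = (8749, 675).


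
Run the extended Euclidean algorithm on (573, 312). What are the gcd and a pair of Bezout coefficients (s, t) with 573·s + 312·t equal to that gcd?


Euclidean algorithm on (573, 312) — divide until remainder is 0:
  573 = 1 · 312 + 261
  312 = 1 · 261 + 51
  261 = 5 · 51 + 6
  51 = 8 · 6 + 3
  6 = 2 · 3 + 0
gcd(573, 312) = 3.
Track Bezout coefficients alongside the remainders: start with r₀ = 573 = a·1 + b·0 (s = 1, t = 0) and r₁ = 312 = a·0 + b·1 (s = 0, t = 1); each new remainder r_{k+1} = r_{k-1} − q_k·r_k inherits s_{k+1} = s_{k-1} − q_k·s_k, t_{k+1} = t_{k-1} − q_k·t_k, so r_k = a·s_k + b·t_k at every step:
  q = 1: r = 261, s = 1 − 1·0 = 1, t = 0 − 1·1 = -1  (check: 573·1 + 312·(-1) = 261)
  q = 1: r = 51, s = 0 − 1·1 = -1, t = 1 − 1·(-1) = 2  (check: 573·(-1) + 312·2 = 51)
  q = 5: r = 6, s = 1 − 5·(-1) = 6, t = -1 − 5·2 = -11  (check: 573·6 + 312·(-11) = 6)
  q = 8: r = 3, s = -1 − 8·6 = -49, t = 2 − 8·(-11) = 90  (check: 573·(-49) + 312·90 = 3)
The row with r = 3 (the gcd) gives the Bezout coefficients s = -49, t = 90.
Result: 573 · (-49) + 312 · (90) = 3.

gcd(573, 312) = 3; s = -49, t = 90 (check: 573·(-49) + 312·90 = 3).


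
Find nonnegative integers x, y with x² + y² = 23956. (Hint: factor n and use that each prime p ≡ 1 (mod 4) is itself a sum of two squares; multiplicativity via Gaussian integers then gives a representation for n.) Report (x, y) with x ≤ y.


Step 1: Factor n = 23956 = 2^2 · 53 · 113.
Step 2: Check the mod-4 condition on each prime factor: 2 = 2 (special); 53 ≡ 1 (mod 4), exponent 1; 113 ≡ 1 (mod 4), exponent 1.
All primes ≡ 3 (mod 4) appear to even exponent (or don't appear), so by the two-squares theorem n IS expressible as a sum of two squares.
Step 3: Build a representation. Group n = k² · m with k = 2 and m = 53 · 113 = 5989 (a product of primes ≡ 1 (mod 4)); a representation of m scales to one of n via (k·x)² + (k·y)² = k²(x² + y²). Each prime p ≡ 1 (mod 4) is itself a sum of two squares; find a² by testing p − a² for a perfect square:
  53: 53 − 1² = 52, 53 − 2² = 49 = 7² ⇒ 53 = 2² + 7².
  113: 113 − 1² = 112, 113 − 2² = 109, 113 − 3² = 104, 113 − 4² = 97, 113 − 5² = 88, 113 − 6² = 77, 113 − 7² = 64 = 8² ⇒ 113 = 7² + 8².
  Combine using the Brahmagupta–Fibonacci identity (a² + b²)(c² + d²) = (ac − bd)² + (ad + bc)² = (ac + bd)² + (ad − bc)²:
  53 · 113 = 5989: from (2² + 7²)(7² + 8²), take (2·7 − 7·8, 2·8 + 7·7) = (14 − 56, 16 + 49) = (-42, 65); dropping signs (only squares matter) gives (42, 65); check 42² + 65² = 1764 + 4225 = 5989 ✓.
  Scale by k = 2: (2·42, 2·65) = (84, 130).
Step 4: Order so x ≤ y and verify: 84² + 130² = 7056 + 16900 = 23956 = n. ✓

n = 23956 = 84² + 130² (one valid representation with x ≤ y).


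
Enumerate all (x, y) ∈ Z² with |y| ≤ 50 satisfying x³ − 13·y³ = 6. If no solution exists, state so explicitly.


The equation is x³ - 13y³ = 6. For fixed y, x³ = 13·y³ + 6, so a solution requires the RHS to be a perfect cube.
Strategy: iterate y from -50 to 50, compute RHS = 13·y³ + 6, and check whether it is a (positive or negative) perfect cube.
Check small values of y:
  y = 0: RHS = 6 is not a perfect cube.
  y = 1: RHS = 19 is not a perfect cube.
  y = -1: RHS = -7 is not a perfect cube.
  y = 2: RHS = 110 is not a perfect cube.
  y = -2: RHS = -98 is not a perfect cube.
  y = 3: RHS = 357 is not a perfect cube.
  y = -3: RHS = -345 is not a perfect cube.
Continuing the search up to |y| = 50 finds no solutions either.
No (x, y) in the scanned range satisfies the equation.

No integer solutions with |y| ≤ 50.


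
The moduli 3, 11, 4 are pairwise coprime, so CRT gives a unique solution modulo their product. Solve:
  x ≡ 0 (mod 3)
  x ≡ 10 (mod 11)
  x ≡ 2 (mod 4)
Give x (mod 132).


Moduli 3, 11, 4 are pairwise coprime; by CRT there is a unique solution modulo M = 3 · 11 · 4 = 132.
Solve pairwise, accumulating the modulus:
  Start with x ≡ 0 (mod 3).
  Combine with x ≡ 10 (mod 11): since gcd(3, 11) = 1, we get a unique residue mod 33.
    Write x = 0 + 3·t and substitute into x ≡ 10 (mod 11): 3·t ≡ 10 − 0 = 10 (mod 11).
    The inverse of 3 mod 11 is 4 (since 3·4 = 12 = 1·11 + 1), so t ≡ 4·10 = 40 ≡ 7 (mod 11).
    Then x = 0 + 3·7 = 21, valid modulo lcm(3, 11) = 33: x ≡ 21 (mod 33).
  Combine with x ≡ 2 (mod 4): since gcd(33, 4) = 1, we get a unique residue mod 132.
    Write x = 21 + 33·t and substitute into x ≡ 2 (mod 4): 33·t ≡ 2 − 21 = -19 (mod 4).
    Reduce coefficients mod 4: 1·t ≡ 1 (mod 4).
    So t ≡ 1 (mod 4).
    Then x = 21 + 33·1 = 54, valid modulo lcm(33, 4) = 132: x ≡ 54 (mod 132).
Verify: 54 mod 3 = 0 ✓, 54 mod 11 = 10 ✓, 54 mod 4 = 2 ✓.

x ≡ 54 (mod 132).


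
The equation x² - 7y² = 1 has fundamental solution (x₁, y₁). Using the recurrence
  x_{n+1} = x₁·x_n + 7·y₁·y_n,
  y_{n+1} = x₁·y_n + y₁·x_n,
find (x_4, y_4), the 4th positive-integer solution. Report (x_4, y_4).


Step 1: Find the fundamental solution (x₁, y₁) of x² - 7y² = 1.
  Expand √7 as a continued fraction. a₀ = ⌊√7⌋ = 2; iterate m_{k+1} = d_k·a_k − m_k, d_{k+1} = (7 − m_{k+1}²)/d_k, a_{k+1} = ⌊(a₀ + m_{k+1})/d_{k+1}⌋ (starting m₀ = 0, d₀ = 1), with convergents p_k = a_k·p_{k-1} + p_{k-2}, q_k = a_k·q_{k-1} + q_{k-2} (p₋₁ = 1, q₋₁ = 0):
  k = 0: a₀ = 2; p₀/q₀ = 2/1; p₀² − 7·q₀² = 4 − 7 = -3.
  k = 1: m = 2, d = 3, a = ⌊(2 + 2)/3⌋ = 1; p/q = (1·2 + 1)/(1·1 + 0) = 3/1; p² − 7·q² = 9 − 7 = 2.
  k = 2: m = 1, d = 2, a = ⌊(2 + 1)/2⌋ = 1; p/q = (1·3 + 2)/(1·1 + 1) = 5/2; p² − 7·q² = 25 − 28 = -3.
  k = 3: m = 1, d = 3, a = ⌊(2 + 1)/3⌋ = 1; p/q = (1·5 + 3)/(1·2 + 1) = 8/3; p² − 7·q² = 64 − 63 = 1.
  The first convergent with p² − 7·q² = 1 gives the fundamental solution (x₁, y₁) = (8, 3).
Step 2: Apply the recurrence (x_{n+1}, y_{n+1}) = (x₁x_n + 7y₁y_n, x₁y_n + y₁x_n) repeatedly.
  From (x_1, y_1) = (8, 3): x_2 = 8·8 + 7·3·3 = 127; y_2 = 8·3 + 3·8 = 48.
  From (x_2, y_2) = (127, 48): x_3 = 8·127 + 7·3·48 = 2024; y_3 = 8·48 + 3·127 = 765.
  From (x_3, y_3) = (2024, 765): x_4 = 8·2024 + 7·3·765 = 32257; y_4 = 8·765 + 3·2024 = 12192.
Step 3: Verify x_4² - 7·y_4² = 1040514049 - 1040514048 = 1 (should be 1). ✓

(x_1, y_1) = (8, 3); (x_4, y_4) = (32257, 12192).


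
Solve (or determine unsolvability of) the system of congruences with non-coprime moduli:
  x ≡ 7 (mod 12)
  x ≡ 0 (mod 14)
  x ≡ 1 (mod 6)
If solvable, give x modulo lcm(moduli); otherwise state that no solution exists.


Moduli 12, 14, 6 are not pairwise coprime, so CRT works modulo lcm(m_i) when all pairwise compatibility conditions hold.
Pairwise compatibility: gcd(m_i, m_j) must divide a_i - a_j for every pair.
Merge one congruence at a time:
  Start: x ≡ 7 (mod 12).
  Combine with x ≡ 0 (mod 14): gcd(12, 14) = 2, and 0 - 7 = -7 is NOT divisible by 2.
    ⇒ system is inconsistent (no integer solution).

No solution (the system is inconsistent).


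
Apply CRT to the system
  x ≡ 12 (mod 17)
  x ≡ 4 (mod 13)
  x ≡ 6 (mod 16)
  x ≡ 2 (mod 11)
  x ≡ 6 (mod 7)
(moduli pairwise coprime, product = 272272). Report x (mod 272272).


Product of moduli M = 17 · 13 · 16 · 11 · 7 = 272272.
Merge one congruence at a time:
  Start: x ≡ 12 (mod 17).
  Combine with x ≡ 4 (mod 13); new modulus lcm = 221.
    Write x = 12 + 17·t and substitute into x ≡ 4 (mod 13): 17·t ≡ 4 − 12 = -8 (mod 13).
    Reduce coefficients mod 13: 4·t ≡ 5 (mod 13).
    The inverse of 4 mod 13 is 10 (since 4·10 = 40 = 3·13 + 1), so t ≡ 10·5 = 50 ≡ 11 (mod 13).
    Then x = 12 + 17·11 = 199, valid modulo lcm(17, 13) = 221: x ≡ 199 (mod 221).
  Combine with x ≡ 6 (mod 16); new modulus lcm = 3536.
    Write x = 199 + 221·t and substitute into x ≡ 6 (mod 16): 221·t ≡ 6 − 199 = -193 (mod 16).
    Reduce coefficients mod 16: 13·t ≡ 15 (mod 16).
    The inverse of 13 mod 16 is 5 (since 13·5 = 65 = 4·16 + 1), so t ≡ 5·15 = 75 ≡ 11 (mod 16).
    Then x = 199 + 221·11 = 2630, valid modulo lcm(221, 16) = 3536: x ≡ 2630 (mod 3536).
  Combine with x ≡ 2 (mod 11); new modulus lcm = 38896.
    Write x = 2630 + 3536·t and substitute into x ≡ 2 (mod 11): 3536·t ≡ 2 − 2630 = -2628 (mod 11).
    Reduce coefficients mod 11: 5·t ≡ 1 (mod 11).
    The inverse of 5 mod 11 is 9 (since 5·9 = 45 = 4·11 + 1), so t ≡ 9·1 = 9 ≡ 9 (mod 11).
    Then x = 2630 + 3536·9 = 34454, valid modulo lcm(3536, 11) = 38896: x ≡ 34454 (mod 38896).
  Combine with x ≡ 6 (mod 7); new modulus lcm = 272272.
    Write x = 34454 + 38896·t and substitute into x ≡ 6 (mod 7): 38896·t ≡ 6 − 34454 = -34448 (mod 7).
    Reduce coefficients mod 7: 4·t ≡ 6 (mod 7).
    The inverse of 4 mod 7 is 2 (since 4·2 = 8 = 1·7 + 1), so t ≡ 2·6 = 12 ≡ 5 (mod 7).
    Then x = 34454 + 38896·5 = 228934, valid modulo lcm(38896, 7) = 272272: x ≡ 228934 (mod 272272).
Verify against each original: 228934 mod 17 = 12, 228934 mod 13 = 4, 228934 mod 16 = 6, 228934 mod 11 = 2, 228934 mod 7 = 6.

x ≡ 228934 (mod 272272).


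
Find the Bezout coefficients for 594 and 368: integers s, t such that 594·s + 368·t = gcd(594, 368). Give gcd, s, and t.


Euclidean algorithm on (594, 368) — divide until remainder is 0:
  594 = 1 · 368 + 226
  368 = 1 · 226 + 142
  226 = 1 · 142 + 84
  142 = 1 · 84 + 58
  84 = 1 · 58 + 26
  58 = 2 · 26 + 6
  26 = 4 · 6 + 2
  6 = 3 · 2 + 0
gcd(594, 368) = 2.
Track Bezout coefficients alongside the remainders: start with r₀ = 594 = a·1 + b·0 (s = 1, t = 0) and r₁ = 368 = a·0 + b·1 (s = 0, t = 1); each new remainder r_{k+1} = r_{k-1} − q_k·r_k inherits s_{k+1} = s_{k-1} − q_k·s_k, t_{k+1} = t_{k-1} − q_k·t_k, so r_k = a·s_k + b·t_k at every step:
  q = 1: r = 226, s = 1 − 1·0 = 1, t = 0 − 1·1 = -1  (check: 594·1 + 368·(-1) = 226)
  q = 1: r = 142, s = 0 − 1·1 = -1, t = 1 − 1·(-1) = 2  (check: 594·(-1) + 368·2 = 142)
  q = 1: r = 84, s = 1 − 1·(-1) = 2, t = -1 − 1·2 = -3  (check: 594·2 + 368·(-3) = 84)
  q = 1: r = 58, s = -1 − 1·2 = -3, t = 2 − 1·(-3) = 5  (check: 594·(-3) + 368·5 = 58)
  q = 1: r = 26, s = 2 − 1·(-3) = 5, t = -3 − 1·5 = -8  (check: 594·5 + 368·(-8) = 26)
  q = 2: r = 6, s = -3 − 2·5 = -13, t = 5 − 2·(-8) = 21  (check: 594·(-13) + 368·21 = 6)
  q = 4: r = 2, s = 5 − 4·(-13) = 57, t = -8 − 4·21 = -92  (check: 594·57 + 368·(-92) = 2)
The row with r = 2 (the gcd) gives the Bezout coefficients s = 57, t = -92.
Result: 594 · (57) + 368 · (-92) = 2.

gcd(594, 368) = 2; s = 57, t = -92 (check: 594·57 + 368·(-92) = 2).


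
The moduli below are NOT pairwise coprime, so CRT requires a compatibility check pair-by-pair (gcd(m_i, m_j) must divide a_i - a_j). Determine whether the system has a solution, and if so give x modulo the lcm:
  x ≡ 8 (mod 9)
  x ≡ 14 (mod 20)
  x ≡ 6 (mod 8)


Moduli 9, 20, 8 are not pairwise coprime, so CRT works modulo lcm(m_i) when all pairwise compatibility conditions hold.
Pairwise compatibility: gcd(m_i, m_j) must divide a_i - a_j for every pair.
Merge one congruence at a time:
  Start: x ≡ 8 (mod 9).
  Combine with x ≡ 14 (mod 20): gcd(9, 20) = 1; 14 - 8 = 6, which IS divisible by 1, so compatible.
    Write x = 8 + 9·t and substitute into x ≡ 14 (mod 20): 9·t ≡ 14 − 8 = 6 (mod 20).
    The inverse of 9 mod 20 is 9 (since 9·9 = 81 = 4·20 + 1), so t ≡ 9·6 = 54 ≡ 14 (mod 20).
    Then x = 8 + 9·14 = 134, valid modulo lcm(9, 20) = 180: x ≡ 134 (mod 180).
  Combine with x ≡ 6 (mod 8): gcd(180, 8) = 4; 6 - 134 = -128, which IS divisible by 4, so compatible.
    Write x = 134 + 180·t and substitute into x ≡ 6 (mod 8): 180·t ≡ 6 − 134 = -128 (mod 8).
    Divide the congruence (and modulus) by g = 4: 45·t ≡ -32 (mod 2).
    Reduce coefficients mod 2: 1·t ≡ 0 (mod 2).
    So t ≡ 0 (mod 2).
    Then x = 134 + 180·0 = 134, valid modulo lcm(180, 8) = 360: x ≡ 134 (mod 360).
Verify: 134 mod 9 = 8, 134 mod 20 = 14, 134 mod 8 = 6.

x ≡ 134 (mod 360).


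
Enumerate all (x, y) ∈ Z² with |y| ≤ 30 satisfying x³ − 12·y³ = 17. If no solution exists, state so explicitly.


The equation is x³ - 12y³ = 17. For fixed y, x³ = 12·y³ + 17, so a solution requires the RHS to be a perfect cube.
Strategy: iterate y from -30 to 30, compute RHS = 12·y³ + 17, and check whether it is a (positive or negative) perfect cube.
Check small values of y:
  y = 0: RHS = 17 is not a perfect cube.
  y = 1: RHS = 29 is not a perfect cube.
  y = -1: RHS = 5 is not a perfect cube.
  y = 2: RHS = 113 is not a perfect cube.
  y = -2: RHS = -79 is not a perfect cube.
  y = 3: RHS = 341 is not a perfect cube.
  y = -3: RHS = -307 is not a perfect cube.
Continuing the search up to |y| = 30 finds no solutions either.
No (x, y) in the scanned range satisfies the equation.

No integer solutions with |y| ≤ 30.


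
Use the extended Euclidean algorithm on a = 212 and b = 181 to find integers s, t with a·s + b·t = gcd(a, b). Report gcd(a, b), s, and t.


Euclidean algorithm on (212, 181) — divide until remainder is 0:
  212 = 1 · 181 + 31
  181 = 5 · 31 + 26
  31 = 1 · 26 + 5
  26 = 5 · 5 + 1
  5 = 5 · 1 + 0
gcd(212, 181) = 1.
Track Bezout coefficients alongside the remainders: start with r₀ = 212 = a·1 + b·0 (s = 1, t = 0) and r₁ = 181 = a·0 + b·1 (s = 0, t = 1); each new remainder r_{k+1} = r_{k-1} − q_k·r_k inherits s_{k+1} = s_{k-1} − q_k·s_k, t_{k+1} = t_{k-1} − q_k·t_k, so r_k = a·s_k + b·t_k at every step:
  q = 1: r = 31, s = 1 − 1·0 = 1, t = 0 − 1·1 = -1  (check: 212·1 + 181·(-1) = 31)
  q = 5: r = 26, s = 0 − 5·1 = -5, t = 1 − 5·(-1) = 6  (check: 212·(-5) + 181·6 = 26)
  q = 1: r = 5, s = 1 − 1·(-5) = 6, t = -1 − 1·6 = -7  (check: 212·6 + 181·(-7) = 5)
  q = 5: r = 1, s = -5 − 5·6 = -35, t = 6 − 5·(-7) = 41  (check: 212·(-35) + 181·41 = 1)
The row with r = 1 (the gcd) gives the Bezout coefficients s = -35, t = 41.
Result: 212 · (-35) + 181 · (41) = 1.

gcd(212, 181) = 1; s = -35, t = 41 (check: 212·(-35) + 181·41 = 1).


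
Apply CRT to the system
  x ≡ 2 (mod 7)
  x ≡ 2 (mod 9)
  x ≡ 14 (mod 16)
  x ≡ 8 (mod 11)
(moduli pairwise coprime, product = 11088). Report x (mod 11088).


Product of moduli M = 7 · 9 · 16 · 11 = 11088.
Merge one congruence at a time:
  Start: x ≡ 2 (mod 7).
  Combine with x ≡ 2 (mod 9); new modulus lcm = 63.
    Write x = 2 + 7·t and substitute into x ≡ 2 (mod 9): 7·t ≡ 2 − 2 = 0 (mod 9).
    The inverse of 7 mod 9 is 4 (since 7·4 = 28 = 3·9 + 1), so t ≡ 4·0 = 0 ≡ 0 (mod 9).
    Then x = 2 + 7·0 = 2, valid modulo lcm(7, 9) = 63: x ≡ 2 (mod 63).
  Combine with x ≡ 14 (mod 16); new modulus lcm = 1008.
    Write x = 2 + 63·t and substitute into x ≡ 14 (mod 16): 63·t ≡ 14 − 2 = 12 (mod 16).
    Reduce coefficients mod 16: 15·t ≡ 12 (mod 16).
    The inverse of 15 mod 16 is 15 (since 15·15 = 225 = 14·16 + 1), so t ≡ 15·12 = 180 ≡ 4 (mod 16).
    Then x = 2 + 63·4 = 254, valid modulo lcm(63, 16) = 1008: x ≡ 254 (mod 1008).
  Combine with x ≡ 8 (mod 11); new modulus lcm = 11088.
    Write x = 254 + 1008·t and substitute into x ≡ 8 (mod 11): 1008·t ≡ 8 − 254 = -246 (mod 11).
    Reduce coefficients mod 11: 7·t ≡ 7 (mod 11).
    The inverse of 7 mod 11 is 8 (since 7·8 = 56 = 5·11 + 1), so t ≡ 8·7 = 56 ≡ 1 (mod 11).
    Then x = 254 + 1008·1 = 1262, valid modulo lcm(1008, 11) = 11088: x ≡ 1262 (mod 11088).
Verify against each original: 1262 mod 7 = 2, 1262 mod 9 = 2, 1262 mod 16 = 14, 1262 mod 11 = 8.

x ≡ 1262 (mod 11088).


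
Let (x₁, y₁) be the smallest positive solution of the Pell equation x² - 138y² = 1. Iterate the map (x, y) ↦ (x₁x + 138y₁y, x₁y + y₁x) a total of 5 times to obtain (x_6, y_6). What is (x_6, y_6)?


Step 1: Find the fundamental solution (x₁, y₁) of x² - 138y² = 1.
  Expand √138 as a continued fraction. a₀ = ⌊√138⌋ = 11; iterate m_{k+1} = d_k·a_k − m_k, d_{k+1} = (138 − m_{k+1}²)/d_k, a_{k+1} = ⌊(a₀ + m_{k+1})/d_{k+1}⌋ (starting m₀ = 0, d₀ = 1), with convergents p_k = a_k·p_{k-1} + p_{k-2}, q_k = a_k·q_{k-1} + q_{k-2} (p₋₁ = 1, q₋₁ = 0):
  k = 0: a₀ = 11; p₀/q₀ = 11/1; p₀² − 138·q₀² = 121 − 138 = -17.
  k = 1: m = 11, d = 17, a = ⌊(11 + 11)/17⌋ = 1; p/q = (1·11 + 1)/(1·1 + 0) = 12/1; p² − 138·q² = 144 − 138 = 6.
  k = 2: m = 6, d = 6, a = ⌊(11 + 6)/6⌋ = 2; p/q = (2·12 + 11)/(2·1 + 1) = 35/3; p² − 138·q² = 1225 − 1242 = -17.
  k = 3: m = 6, d = 17, a = ⌊(11 + 6)/17⌋ = 1; p/q = (1·35 + 12)/(1·3 + 1) = 47/4; p² − 138·q² = 2209 − 2208 = 1.
  The first convergent with p² − 138·q² = 1 gives the fundamental solution (x₁, y₁) = (47, 4).
Step 2: Apply the recurrence (x_{n+1}, y_{n+1}) = (x₁x_n + 138y₁y_n, x₁y_n + y₁x_n) repeatedly.
  From (x_1, y_1) = (47, 4): x_2 = 47·47 + 138·4·4 = 4417; y_2 = 47·4 + 4·47 = 376.
  From (x_2, y_2) = (4417, 376): x_3 = 47·4417 + 138·4·376 = 415151; y_3 = 47·376 + 4·4417 = 35340.
  From (x_3, y_3) = (415151, 35340): x_4 = 47·415151 + 138·4·35340 = 39019777; y_4 = 47·35340 + 4·415151 = 3321584.
  From (x_4, y_4) = (39019777, 3321584): x_5 = 47·39019777 + 138·4·3321584 = 3667443887; y_5 = 47·3321584 + 4·39019777 = 312193556.
  From (x_5, y_5) = (3667443887, 312193556): x_6 = 47·3667443887 + 138·4·312193556 = 344700705601; y_6 = 47·312193556 + 4·3667443887 = 29342872680.
Step 3: Verify x_6² - 138·y_6² = 118818576441827272771201 - 118818576441827272771200 = 1 (should be 1). ✓

(x_1, y_1) = (47, 4); (x_6, y_6) = (344700705601, 29342872680).


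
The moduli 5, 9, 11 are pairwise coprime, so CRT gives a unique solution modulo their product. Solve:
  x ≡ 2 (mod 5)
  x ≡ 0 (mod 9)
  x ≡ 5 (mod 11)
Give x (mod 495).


Moduli 5, 9, 11 are pairwise coprime; by CRT there is a unique solution modulo M = 5 · 9 · 11 = 495.
Solve pairwise, accumulating the modulus:
  Start with x ≡ 2 (mod 5).
  Combine with x ≡ 0 (mod 9): since gcd(5, 9) = 1, we get a unique residue mod 45.
    Write x = 2 + 5·t and substitute into x ≡ 0 (mod 9): 5·t ≡ 0 − 2 = -2 (mod 9).
    Reduce coefficients mod 9: 5·t ≡ 7 (mod 9).
    The inverse of 5 mod 9 is 2 (since 5·2 = 10 = 1·9 + 1), so t ≡ 2·7 = 14 ≡ 5 (mod 9).
    Then x = 2 + 5·5 = 27, valid modulo lcm(5, 9) = 45: x ≡ 27 (mod 45).
  Combine with x ≡ 5 (mod 11): since gcd(45, 11) = 1, we get a unique residue mod 495.
    Write x = 27 + 45·t and substitute into x ≡ 5 (mod 11): 45·t ≡ 5 − 27 = -22 (mod 11).
    Reduce coefficients mod 11: 1·t ≡ 0 (mod 11).
    So t ≡ 0 (mod 11).
    Then x = 27 + 45·0 = 27, valid modulo lcm(45, 11) = 495: x ≡ 27 (mod 495).
Verify: 27 mod 5 = 2 ✓, 27 mod 9 = 0 ✓, 27 mod 11 = 5 ✓.

x ≡ 27 (mod 495).


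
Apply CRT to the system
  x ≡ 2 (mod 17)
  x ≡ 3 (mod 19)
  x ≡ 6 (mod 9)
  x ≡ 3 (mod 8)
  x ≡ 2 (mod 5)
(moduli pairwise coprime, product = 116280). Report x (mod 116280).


Product of moduli M = 17 · 19 · 9 · 8 · 5 = 116280.
Merge one congruence at a time:
  Start: x ≡ 2 (mod 17).
  Combine with x ≡ 3 (mod 19); new modulus lcm = 323.
    Write x = 2 + 17·t and substitute into x ≡ 3 (mod 19): 17·t ≡ 3 − 2 = 1 (mod 19).
    The inverse of 17 mod 19 is 9 (since 17·9 = 153 = 8·19 + 1), so t ≡ 9·1 = 9 ≡ 9 (mod 19).
    Then x = 2 + 17·9 = 155, valid modulo lcm(17, 19) = 323: x ≡ 155 (mod 323).
  Combine with x ≡ 6 (mod 9); new modulus lcm = 2907.
    Write x = 155 + 323·t and substitute into x ≡ 6 (mod 9): 323·t ≡ 6 − 155 = -149 (mod 9).
    Reduce coefficients mod 9: 8·t ≡ 4 (mod 9).
    The inverse of 8 mod 9 is 8 (since 8·8 = 64 = 7·9 + 1), so t ≡ 8·4 = 32 ≡ 5 (mod 9).
    Then x = 155 + 323·5 = 1770, valid modulo lcm(323, 9) = 2907: x ≡ 1770 (mod 2907).
  Combine with x ≡ 3 (mod 8); new modulus lcm = 23256.
    Write x = 1770 + 2907·t and substitute into x ≡ 3 (mod 8): 2907·t ≡ 3 − 1770 = -1767 (mod 8).
    Reduce coefficients mod 8: 3·t ≡ 1 (mod 8).
    The inverse of 3 mod 8 is 3 (since 3·3 = 9 = 1·8 + 1), so t ≡ 3·1 = 3 ≡ 3 (mod 8).
    Then x = 1770 + 2907·3 = 10491, valid modulo lcm(2907, 8) = 23256: x ≡ 10491 (mod 23256).
  Combine with x ≡ 2 (mod 5); new modulus lcm = 116280.
    Write x = 10491 + 23256·t and substitute into x ≡ 2 (mod 5): 23256·t ≡ 2 − 10491 = -10489 (mod 5).
    Reduce coefficients mod 5: 1·t ≡ 1 (mod 5).
    So t ≡ 1 (mod 5).
    Then x = 10491 + 23256·1 = 33747, valid modulo lcm(23256, 5) = 116280: x ≡ 33747 (mod 116280).
Verify against each original: 33747 mod 17 = 2, 33747 mod 19 = 3, 33747 mod 9 = 6, 33747 mod 8 = 3, 33747 mod 5 = 2.

x ≡ 33747 (mod 116280).
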